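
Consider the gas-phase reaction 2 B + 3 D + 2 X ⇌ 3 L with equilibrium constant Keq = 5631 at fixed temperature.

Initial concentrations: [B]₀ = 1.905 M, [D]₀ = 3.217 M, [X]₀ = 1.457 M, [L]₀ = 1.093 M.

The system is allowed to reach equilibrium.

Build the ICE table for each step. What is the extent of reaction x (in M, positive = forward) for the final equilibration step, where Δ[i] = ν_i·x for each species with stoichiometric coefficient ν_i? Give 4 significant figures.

Q₀ = 0.005091 vs Keq = 5631 ⇒ Q<K, forward
Step 1:
                   B          D          X          L
  Initial      1.905      3.217      1.457      1.093
  Change      -1.354     -2.031     -1.354      2.031
  Equil       0.5513      1.186     0.1033      3.124
  solve Keq expr → x = 0.6769; check Q = 5631

x = 0.6769 M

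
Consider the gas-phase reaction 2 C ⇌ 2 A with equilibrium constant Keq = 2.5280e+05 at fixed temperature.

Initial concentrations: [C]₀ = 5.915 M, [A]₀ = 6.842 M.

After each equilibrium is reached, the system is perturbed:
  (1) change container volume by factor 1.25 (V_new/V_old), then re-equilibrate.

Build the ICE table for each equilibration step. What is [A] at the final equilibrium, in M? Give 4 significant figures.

[A]_eq = 10.19 M

Q₀ = 1.338 vs Keq = 2.5280e+05 ⇒ Q<K, forward
Step 1:
                   C          A
  I            5.915      6.842
  C            -5.89       5.89
  E          0.02532      12.73
  solve Keq expr → x = 2.945; check Q = 2.5280e+05
Then change container volume by factor 1.25 (V_new/V_old).
Step 2:
                   C          A
  I          0.02026      10.19
  C                0          0
  E          0.02026      10.19
  solve Keq expr → x = 0; check Q = 2.5280e+05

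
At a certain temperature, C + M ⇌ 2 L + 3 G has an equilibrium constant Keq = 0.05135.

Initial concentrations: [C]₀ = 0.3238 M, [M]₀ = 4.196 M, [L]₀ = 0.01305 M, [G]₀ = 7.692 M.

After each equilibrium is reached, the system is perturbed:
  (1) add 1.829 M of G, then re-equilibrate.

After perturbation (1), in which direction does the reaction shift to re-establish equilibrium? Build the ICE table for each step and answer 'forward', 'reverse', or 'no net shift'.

Q₀ = 0.05705 vs Keq = 0.05135 ⇒ Q>K, reverse
Step 1:
                   C          M          L          G
  init        0.3238      4.196    0.01305      7.692
  Δ       3.2974e-04 3.2974e-04 -6.5949e-04 -9.8923e-04
  eq          0.3241      4.196    0.01239      7.691
  solve Keq expr → x = -3.2974e-04; check Q = 0.05135
Then add 1.829 M of G.
Step 2:
                   C          M          L          G
  init        0.3241      4.196    0.01239       9.52
  Δ         0.001681   0.001681  -0.003361  -0.005042
  eq          0.3258      4.198   0.009029      9.515
  solve Keq expr → x = -0.001681; check Q = 0.05135

Direction: reverse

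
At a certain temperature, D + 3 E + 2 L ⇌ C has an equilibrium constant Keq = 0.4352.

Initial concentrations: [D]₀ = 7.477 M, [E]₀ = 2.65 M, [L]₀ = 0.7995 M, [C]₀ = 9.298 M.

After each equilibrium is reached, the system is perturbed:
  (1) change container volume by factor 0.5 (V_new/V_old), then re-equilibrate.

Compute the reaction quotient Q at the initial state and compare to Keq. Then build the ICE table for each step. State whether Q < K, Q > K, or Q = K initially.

Q₀ = 0.1045; Q < K (proceeds forward)

Q₀ = 0.1045 vs Keq = 0.4352 ⇒ Q<K, forward
Step 1:
                    D           E           L           C
  I             7.477        2.65      0.7995       9.298
  C            -0.141     -0.4231     -0.2821       0.141
  E             7.336       2.227      0.5174       9.439
  solve Keq expr → x = 0.141; check Q = 0.4352
Then change container volume by factor 0.5 (V_new/V_old).
Step 2:
                    D           E           L           C
  I             14.67       4.454       1.035       18.88
  C            -0.373      -1.119      -0.746       0.373
  E              14.3       3.335      0.2888       19.25
  solve Keq expr → x = 0.373; check Q = 0.4352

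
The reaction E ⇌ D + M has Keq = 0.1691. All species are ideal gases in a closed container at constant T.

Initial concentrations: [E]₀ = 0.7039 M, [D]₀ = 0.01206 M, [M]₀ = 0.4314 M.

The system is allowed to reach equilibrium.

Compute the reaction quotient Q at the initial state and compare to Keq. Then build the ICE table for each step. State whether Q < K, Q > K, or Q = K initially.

Q₀ = 0.007391; Q < K (proceeds forward)

Q₀ = 0.007391 vs Keq = 0.1691 ⇒ Q<K, forward
Step 1:
                  E         D         M
  Initial    0.7039   0.01206    0.4314
  Change    -0.1494    0.1494    0.1494
  Equil      0.5545    0.1614    0.5808
  solve Keq expr → x = 0.1494; check Q = 0.1691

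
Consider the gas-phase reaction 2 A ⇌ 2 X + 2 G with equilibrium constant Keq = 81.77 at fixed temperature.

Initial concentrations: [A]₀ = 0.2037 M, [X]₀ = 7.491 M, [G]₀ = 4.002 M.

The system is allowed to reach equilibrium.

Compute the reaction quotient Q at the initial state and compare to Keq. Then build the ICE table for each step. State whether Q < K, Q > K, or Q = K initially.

Q₀ = 2.1660e+04 vs Keq = 81.77 ⇒ Q>K, reverse
Step 1:
                  A         X         G
  I          0.2037     7.491     4.002
  C           1.476    -1.476    -1.476
  E            1.68     6.015     2.526
  solve Keq expr → x = -0.7381; check Q = 81.77

Q₀ = 2.1660e+04; Q > K (proceeds reverse)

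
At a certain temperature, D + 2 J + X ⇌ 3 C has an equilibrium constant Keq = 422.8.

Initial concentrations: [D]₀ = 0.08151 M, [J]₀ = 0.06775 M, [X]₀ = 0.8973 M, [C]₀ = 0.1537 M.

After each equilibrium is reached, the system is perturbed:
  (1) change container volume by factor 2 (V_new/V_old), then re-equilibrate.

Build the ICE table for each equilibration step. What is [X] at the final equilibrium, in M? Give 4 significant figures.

[X]_eq = 0.4389 M

Q₀ = 10.82 vs Keq = 422.8 ⇒ Q<K, forward
Step 1:
                    D           J           X           C
  init        0.08151     0.06775      0.8973      0.1537
  Δ          -0.02268    -0.04536    -0.02268     0.06804
  eq          0.05883     0.02239      0.8746      0.2217
  solve Keq expr → x = 0.02268; check Q = 422.8
Then change container volume by factor 2 (V_new/V_old).
Step 2:
                    D           J           X           C
  init        0.02941     0.01119      0.4373      0.1109
  Δ          0.001602    0.003204    0.001602   -0.004807
  eq          0.03102      0.0144      0.4389      0.1061
  solve Keq expr → x = -0.001602; check Q = 422.8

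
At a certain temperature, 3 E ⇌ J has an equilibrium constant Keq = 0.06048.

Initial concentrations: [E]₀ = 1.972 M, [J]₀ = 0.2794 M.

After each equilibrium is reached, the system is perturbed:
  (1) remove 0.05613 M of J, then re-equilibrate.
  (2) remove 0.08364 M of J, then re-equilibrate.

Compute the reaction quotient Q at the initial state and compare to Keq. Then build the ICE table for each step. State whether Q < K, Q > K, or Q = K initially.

Q₀ = 0.03643; Q < K (proceeds forward)

Q₀ = 0.03643 vs Keq = 0.06048 ⇒ Q<K, forward
Step 1:
                   E          J
  init         1.972     0.2794
  Δ          -0.1895    0.06315
  eq           1.783     0.3426
  solve Keq expr → x = 0.06315; check Q = 0.06048
Then remove 0.05613 M of J.
Step 2:
                   E          J
  init         1.783     0.2864
  Δ         -0.06309    0.02103
  eq           1.719     0.3075
  solve Keq expr → x = 0.02103; check Q = 0.06048
Then remove 0.08364 M of J.
Step 3:
                   E          J
  init         1.719     0.2238
  Δ         -0.09966    0.03322
  eq            1.62      0.257
  solve Keq expr → x = 0.03322; check Q = 0.06048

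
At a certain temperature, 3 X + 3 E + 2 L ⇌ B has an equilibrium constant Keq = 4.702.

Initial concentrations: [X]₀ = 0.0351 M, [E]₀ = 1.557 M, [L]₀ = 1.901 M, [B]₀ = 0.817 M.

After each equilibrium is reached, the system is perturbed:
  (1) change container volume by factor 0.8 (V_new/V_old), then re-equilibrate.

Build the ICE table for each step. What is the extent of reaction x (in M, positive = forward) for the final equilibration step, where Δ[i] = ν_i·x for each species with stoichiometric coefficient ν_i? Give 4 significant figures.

x = 0.0301 M

Q₀ = 1385 vs Keq = 4.702 ⇒ Q>K, reverse
Step 1:
                    X           E           L           B
  Initial      0.0351       1.557       1.901       0.817
  Change       0.1638      0.1638      0.1092    -0.05461
  Equil        0.1989       1.721        2.01      0.7624
  solve Keq expr → x = -0.05461; check Q = 4.702
Then change container volume by factor 0.8 (V_new/V_old).
Step 2:
                    X           E           L           B
  Initial      0.2487       2.151       2.513       0.953
  Change     -0.09031    -0.09031    -0.06021      0.0301
  Equil        0.1584       2.061       2.453      0.9831
  solve Keq expr → x = 0.0301; check Q = 4.702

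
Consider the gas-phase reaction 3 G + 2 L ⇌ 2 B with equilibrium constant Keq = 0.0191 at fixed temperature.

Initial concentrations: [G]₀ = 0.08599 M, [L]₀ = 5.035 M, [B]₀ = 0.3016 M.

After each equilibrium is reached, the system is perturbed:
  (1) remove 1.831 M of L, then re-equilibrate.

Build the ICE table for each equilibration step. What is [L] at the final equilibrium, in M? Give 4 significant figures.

[L]_eq = 3.397 M

Q₀ = 5.643 vs Keq = 0.0191 ⇒ Q>K, reverse
Step 1:
                    G           L           B
  init        0.08599       5.035      0.3016
  Δ            0.2461      0.1641     -0.1641
  eq           0.3321       5.199      0.1375
  solve Keq expr → x = -0.08204; check Q = 0.0191
Then remove 1.831 M of L.
Step 2:
                    G           L           B
  init         0.3321       3.368      0.1375
  Δ            0.0439     0.02926    -0.02926
  eq            0.376       3.397      0.1083
  solve Keq expr → x = -0.01463; check Q = 0.0191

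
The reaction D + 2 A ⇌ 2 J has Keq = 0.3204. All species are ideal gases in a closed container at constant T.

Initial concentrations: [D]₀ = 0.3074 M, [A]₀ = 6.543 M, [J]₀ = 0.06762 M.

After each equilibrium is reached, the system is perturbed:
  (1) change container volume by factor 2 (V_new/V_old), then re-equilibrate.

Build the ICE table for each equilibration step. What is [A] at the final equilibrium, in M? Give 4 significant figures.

[A]_eq = 3.02 M

Q₀ = 3.4745e-04 vs Keq = 0.3204 ⇒ Q<K, forward
Step 1:
                    D           A           J
  I            0.3074       6.543     0.06762
  C           -0.2744     -0.5488      0.5488
  E           0.03301       5.994      0.6164
  solve Keq expr → x = 0.2744; check Q = 0.3204
Then change container volume by factor 2 (V_new/V_old).
Step 2:
                    D           A           J
  I            0.0165       2.997      0.3082
  C           0.01138     0.02276    -0.02276
  E           0.02788        3.02      0.2854
  solve Keq expr → x = -0.01138; check Q = 0.3204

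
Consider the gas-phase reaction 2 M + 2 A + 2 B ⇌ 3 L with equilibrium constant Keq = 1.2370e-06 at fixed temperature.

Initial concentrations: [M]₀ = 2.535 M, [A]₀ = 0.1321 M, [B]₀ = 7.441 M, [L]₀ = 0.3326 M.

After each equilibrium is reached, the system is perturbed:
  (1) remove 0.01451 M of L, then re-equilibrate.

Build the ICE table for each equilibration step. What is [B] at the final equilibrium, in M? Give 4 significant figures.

[B]_eq = 7.628 M

Q₀ = 0.005926 vs Keq = 1.2370e-06 ⇒ Q>K, reverse
Step 1:
                  M         A         B         L
  I           2.535    0.1321     7.441    0.3326
  C          0.1959    0.1959    0.1959   -0.2939
  E           2.731     0.328     7.637   0.03869
  solve Keq expr → x = -0.09797; check Q = 1.2370e-06
Then remove 0.01451 M of L.
Step 2:
                  M         A         B         L
  I           2.731     0.328     7.637   0.02418
  C       -0.009117 -0.009117 -0.009117   0.01368
  E           2.722    0.3189     7.628   0.03785
  solve Keq expr → x = 0.004558; check Q = 1.2370e-06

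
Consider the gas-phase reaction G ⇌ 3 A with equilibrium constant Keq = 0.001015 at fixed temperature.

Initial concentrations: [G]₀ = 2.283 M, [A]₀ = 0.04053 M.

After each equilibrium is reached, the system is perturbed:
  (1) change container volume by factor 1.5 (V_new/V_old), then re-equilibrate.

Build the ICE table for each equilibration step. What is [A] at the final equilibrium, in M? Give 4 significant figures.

[A]_eq = 0.1149 M

Q₀ = 2.9162e-05 vs Keq = 0.001015 ⇒ Q<K, forward
Step 1:
                  G         A
  init        2.283   0.04053
  Δ         -0.0304   0.09121
  eq          2.253    0.1317
  solve Keq expr → x = 0.0304; check Q = 0.001015
Then change container volume by factor 1.5 (V_new/V_old).
Step 2:
                  G         A
  init        1.502   0.08783
  Δ       -0.009009   0.02703
  eq          1.493    0.1149
  solve Keq expr → x = 0.009009; check Q = 0.001015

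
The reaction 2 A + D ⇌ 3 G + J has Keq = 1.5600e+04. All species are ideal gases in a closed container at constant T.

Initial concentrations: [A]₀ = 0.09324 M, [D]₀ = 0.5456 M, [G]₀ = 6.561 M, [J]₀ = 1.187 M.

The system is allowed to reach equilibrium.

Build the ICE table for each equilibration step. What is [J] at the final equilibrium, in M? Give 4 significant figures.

Q₀ = 7.0678e+04 vs Keq = 1.5600e+04 ⇒ Q>K, reverse
Step 1:
                   A          D          G          J
  I          0.09324     0.5456      6.561      1.187
  C           0.0884     0.0442    -0.1326    -0.0442
  E           0.1816     0.5898      6.428      1.143
  solve Keq expr → x = -0.0442; check Q = 1.5600e+04

[J]_eq = 1.143 M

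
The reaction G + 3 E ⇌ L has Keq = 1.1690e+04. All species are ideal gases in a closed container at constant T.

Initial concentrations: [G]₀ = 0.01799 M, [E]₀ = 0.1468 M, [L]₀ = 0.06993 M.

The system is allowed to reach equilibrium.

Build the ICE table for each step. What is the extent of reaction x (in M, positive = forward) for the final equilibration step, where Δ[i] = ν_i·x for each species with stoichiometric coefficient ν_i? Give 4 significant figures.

x = 0.01256 M

Q₀ = 1229 vs Keq = 1.1690e+04 ⇒ Q<K, forward
Step 1:
                  G         E         L
  I         0.01799    0.1468   0.06993
  C        -0.01256  -0.03768   0.01256
  E        0.005431    0.1091   0.08249
  solve Keq expr → x = 0.01256; check Q = 1.1690e+04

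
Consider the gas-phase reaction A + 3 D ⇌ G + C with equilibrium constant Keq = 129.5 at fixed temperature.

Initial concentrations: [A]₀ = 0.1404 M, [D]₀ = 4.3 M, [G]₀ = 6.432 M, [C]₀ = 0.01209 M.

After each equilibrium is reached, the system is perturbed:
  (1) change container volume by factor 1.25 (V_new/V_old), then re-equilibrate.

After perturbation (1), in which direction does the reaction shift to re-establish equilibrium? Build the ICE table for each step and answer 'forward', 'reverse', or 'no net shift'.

Direction: reverse

Q₀ = 0.006966 vs Keq = 129.5 ⇒ Q<K, forward
Step 1:
                  A         D         G         C
  I          0.1404       4.3     6.432   0.01209
  C         -0.1403   -0.4208    0.1403    0.1403
  E       1.3246e-04     3.879     6.572    0.1524
  solve Keq expr → x = 0.1403; check Q = 129.5
Then change container volume by factor 1.25 (V_new/V_old).
Step 2:
                  A         D         G         C
  I       1.0597e-04     3.103     5.258    0.1219
  C       5.9496e-05 1.7849e-04 -5.9496e-05 -5.9496e-05
  E       1.6546e-04     3.104     5.258    0.1218
  solve Keq expr → x = -5.9496e-05; check Q = 129.5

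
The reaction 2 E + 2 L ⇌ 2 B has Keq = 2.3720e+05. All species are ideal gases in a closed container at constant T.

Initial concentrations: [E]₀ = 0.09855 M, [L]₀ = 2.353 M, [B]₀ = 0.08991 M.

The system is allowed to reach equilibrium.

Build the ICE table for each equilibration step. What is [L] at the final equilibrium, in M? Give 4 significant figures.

[L]_eq = 2.255 M

Q₀ = 0.1503 vs Keq = 2.3720e+05 ⇒ Q<K, forward
Step 1:
                    E           L           B
  init        0.09855       2.353     0.08991
  Δ          -0.09838    -0.09838     0.09838
  eq       1.7147e-04       2.255      0.1883
  solve Keq expr → x = 0.04919; check Q = 2.3720e+05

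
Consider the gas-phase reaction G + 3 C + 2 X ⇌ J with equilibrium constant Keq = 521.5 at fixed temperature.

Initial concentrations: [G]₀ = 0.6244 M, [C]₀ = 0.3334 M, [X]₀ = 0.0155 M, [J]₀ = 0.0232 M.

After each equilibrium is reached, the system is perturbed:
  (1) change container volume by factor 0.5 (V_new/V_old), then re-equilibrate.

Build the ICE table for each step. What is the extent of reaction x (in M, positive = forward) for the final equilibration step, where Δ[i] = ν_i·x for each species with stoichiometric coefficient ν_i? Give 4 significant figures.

x = 0.02294 M

Q₀ = 4173 vs Keq = 521.5 ⇒ Q>K, reverse
Step 1:
                    G           C           X           J
  init         0.6244      0.3334      0.0155      0.0232
  Δ          0.008079     0.02424     0.01616   -0.008079
  eq           0.6325      0.3576     0.03166     0.01512
  solve Keq expr → x = -0.008079; check Q = 521.5
Then change container volume by factor 0.5 (V_new/V_old).
Step 2:
                    G           C           X           J
  init          1.265      0.7153     0.06332     0.03024
  Δ          -0.02294    -0.06882    -0.04588     0.02294
  eq            1.242      0.6465     0.01743     0.05318
  solve Keq expr → x = 0.02294; check Q = 521.5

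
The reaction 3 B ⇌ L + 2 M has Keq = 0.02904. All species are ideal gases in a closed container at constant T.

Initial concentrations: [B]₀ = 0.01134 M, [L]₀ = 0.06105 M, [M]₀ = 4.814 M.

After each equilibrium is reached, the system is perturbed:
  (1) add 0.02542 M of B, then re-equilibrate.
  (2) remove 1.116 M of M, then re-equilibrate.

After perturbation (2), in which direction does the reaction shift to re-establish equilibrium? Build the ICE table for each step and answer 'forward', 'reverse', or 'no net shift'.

Direction: forward

Q₀ = 9.7019e+05 vs Keq = 0.02904 ⇒ Q>K, reverse
Step 1:
                  B         L         M
  Initial   0.01134   0.06105     4.814
  Change     0.1831  -0.06104   -0.1221
  Equil      0.1945 9.7005e-06     4.692
  solve Keq expr → x = -0.06104; check Q = 0.02904
Then add 0.02542 M of B.
Step 2:
                  B         L         M
  Initial    0.2199 9.7005e-06     4.692
  Change  -1.2962e-05 4.3206e-06 8.6411e-06
  Equil      0.2199 1.4021e-05     4.692
  solve Keq expr → x = 4.3206e-06; check Q = 0.02904
Then remove 1.116 M of M.
Step 3:
                  B         L         M
  Initial    0.2199 1.4021e-05     3.576
  Change  -3.0321e-05 1.0107e-05 2.0214e-05
  Equil      0.2198 2.4128e-05     3.576
  solve Keq expr → x = 1.0107e-05; check Q = 0.02904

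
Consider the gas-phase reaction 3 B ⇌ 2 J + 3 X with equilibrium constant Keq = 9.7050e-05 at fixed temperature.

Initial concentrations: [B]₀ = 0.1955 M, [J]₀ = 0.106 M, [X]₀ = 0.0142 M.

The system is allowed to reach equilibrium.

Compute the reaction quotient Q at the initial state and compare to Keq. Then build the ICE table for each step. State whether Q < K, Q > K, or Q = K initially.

Q₀ = 4.3056e-06 vs Keq = 9.7050e-05 ⇒ Q<K, forward
Step 1:
                  B         J         X
  I          0.1955     0.106    0.0142
  C         -0.0193   0.01286    0.0193
  E          0.1762    0.1189    0.0335
  solve Keq expr → x = 0.006432; check Q = 9.7050e-05

Q₀ = 4.3056e-06; Q < K (proceeds forward)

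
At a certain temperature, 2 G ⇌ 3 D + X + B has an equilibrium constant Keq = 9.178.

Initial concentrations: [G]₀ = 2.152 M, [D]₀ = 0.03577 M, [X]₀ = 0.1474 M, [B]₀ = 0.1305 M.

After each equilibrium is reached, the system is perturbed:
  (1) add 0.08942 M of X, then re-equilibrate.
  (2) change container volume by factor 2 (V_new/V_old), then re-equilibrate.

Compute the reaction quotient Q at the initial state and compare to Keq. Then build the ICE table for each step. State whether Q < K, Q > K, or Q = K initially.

Q₀ = 1.9010e-07; Q < K (proceeds forward)

Q₀ = 1.9010e-07 vs Keq = 9.178 ⇒ Q<K, forward
Step 1:
                    G           D           X           B
  Initial       2.152     0.03577      0.1474      0.1305
  Change       -1.353        2.03      0.6765      0.6765
  Equil        0.7989       2.065      0.8239       0.807
  solve Keq expr → x = 0.6765; check Q = 9.178
Then add 0.08942 M of X.
Step 2:
                    G           D           X           B
  Initial      0.7989       2.065      0.9134       0.807
  Change      0.01764    -0.02645   -0.008818   -0.008818
  Equil        0.8166       2.039      0.9045      0.7982
  solve Keq expr → x = -0.008818; check Q = 9.178
Then change container volume by factor 2 (V_new/V_old).
Step 3:
                    G           D           X           B
  Initial      0.4083       1.019      0.4523      0.3991
  Change      -0.1676      0.2515     0.08382     0.08382
  Equil        0.2406       1.271      0.5361      0.4829
  solve Keq expr → x = 0.08382; check Q = 9.178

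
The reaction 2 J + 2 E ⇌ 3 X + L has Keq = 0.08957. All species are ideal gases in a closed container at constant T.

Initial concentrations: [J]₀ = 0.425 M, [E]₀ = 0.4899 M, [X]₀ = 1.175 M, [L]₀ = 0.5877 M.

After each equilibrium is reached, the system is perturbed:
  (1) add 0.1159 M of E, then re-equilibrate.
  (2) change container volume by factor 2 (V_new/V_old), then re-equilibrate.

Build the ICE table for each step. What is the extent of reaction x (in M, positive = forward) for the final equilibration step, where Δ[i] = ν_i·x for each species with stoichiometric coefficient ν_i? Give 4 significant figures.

Q₀ = 21.99 vs Keq = 0.08957 ⇒ Q>K, reverse
Step 1:
                   J          E          X          L
  I            0.425     0.4899      1.175     0.5877
  C           0.4301     0.4301    -0.6451     -0.215
  E           0.8551       0.92     0.5299     0.3727
  solve Keq expr → x = -0.215; check Q = 0.08957
Then add 0.1159 M of E.
Step 2:
                   J          E          X          L
  I           0.8551      1.036     0.5299     0.3727
  C         -0.01704   -0.01704    0.02555   0.008518
  E           0.8381      1.019     0.5554     0.3812
  solve Keq expr → x = 0.008518; check Q = 0.08957
Then change container volume by factor 2 (V_new/V_old).
Step 3:
                   J          E          X          L
  I            0.419     0.5094     0.2777     0.1906
  C                0          0          0          0
  E            0.419     0.5094     0.2777     0.1906
  solve Keq expr → x = 0; check Q = 0.08957

x = 0 M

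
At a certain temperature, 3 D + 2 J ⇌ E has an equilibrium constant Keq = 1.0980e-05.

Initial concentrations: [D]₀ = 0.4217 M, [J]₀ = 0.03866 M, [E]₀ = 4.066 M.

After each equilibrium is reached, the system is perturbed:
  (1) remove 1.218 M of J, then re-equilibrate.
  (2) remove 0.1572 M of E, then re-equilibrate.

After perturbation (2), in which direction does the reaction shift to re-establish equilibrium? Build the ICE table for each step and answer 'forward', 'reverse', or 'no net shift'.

Direction: forward

Q₀ = 3.6277e+04 vs Keq = 1.0980e-05 ⇒ Q>K, reverse
Step 1:
                   D          J          E
  init        0.4217    0.03866      4.066
  Δ            10.28      6.853     -3.427
  eq            10.7      6.892     0.6393
  solve Keq expr → x = -3.427; check Q = 1.0980e-05
Then remove 1.218 M of J.
Step 2:
                   D          J          E
  init          10.7      5.674     0.6393
  Δ            0.359     0.2394    -0.1197
  eq           11.06      5.913     0.5196
  solve Keq expr → x = -0.1197; check Q = 1.0980e-05
Then remove 0.1572 M of E.
Step 3:
                   D          J          E
  init         11.06      5.913     0.3624
  Δ           -0.272    -0.1814    0.09068
  eq           10.79      5.732     0.4531
  solve Keq expr → x = 0.09068; check Q = 1.0980e-05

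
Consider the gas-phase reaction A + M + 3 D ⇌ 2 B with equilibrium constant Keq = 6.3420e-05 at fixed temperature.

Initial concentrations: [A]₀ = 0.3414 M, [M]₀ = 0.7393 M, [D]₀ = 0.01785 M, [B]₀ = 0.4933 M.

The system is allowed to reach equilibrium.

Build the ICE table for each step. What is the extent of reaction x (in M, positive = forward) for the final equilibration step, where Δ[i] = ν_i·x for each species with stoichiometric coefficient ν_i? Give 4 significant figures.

Q₀ = 1.6952e+05 vs Keq = 6.3420e-05 ⇒ Q>K, reverse
Step 1:
                  A         M         D         B
  Initial    0.3414    0.7393   0.01785    0.4933
  Change     0.2447    0.2447     0.734   -0.4894
  Equil      0.5861     0.984    0.7519  0.003943
  solve Keq expr → x = -0.2447; check Q = 6.3420e-05

x = -0.2447 M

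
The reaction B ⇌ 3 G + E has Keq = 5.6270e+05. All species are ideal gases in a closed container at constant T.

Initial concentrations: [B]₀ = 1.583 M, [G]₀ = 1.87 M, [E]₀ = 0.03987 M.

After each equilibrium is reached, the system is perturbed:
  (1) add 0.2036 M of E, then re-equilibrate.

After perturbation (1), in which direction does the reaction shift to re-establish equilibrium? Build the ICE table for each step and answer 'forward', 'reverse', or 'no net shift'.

Q₀ = 0.1647 vs Keq = 5.6270e+05 ⇒ Q<K, forward
Step 1:
                    B           G           E
  init          1.583        1.87     0.03987
  Δ            -1.582       4.746       1.582
  eq       8.3496e-04       6.616       1.622
  solve Keq expr → x = 1.582; check Q = 5.6270e+05
Then add 0.2036 M of E.
Step 2:
                    B           G           E
  init     8.3496e-04       6.616       1.826
  Δ        1.0462e-04 -3.1385e-04 -1.0462e-04
  eq       9.3958e-04       6.616       1.826
  solve Keq expr → x = -1.0462e-04; check Q = 5.6270e+05

Direction: reverse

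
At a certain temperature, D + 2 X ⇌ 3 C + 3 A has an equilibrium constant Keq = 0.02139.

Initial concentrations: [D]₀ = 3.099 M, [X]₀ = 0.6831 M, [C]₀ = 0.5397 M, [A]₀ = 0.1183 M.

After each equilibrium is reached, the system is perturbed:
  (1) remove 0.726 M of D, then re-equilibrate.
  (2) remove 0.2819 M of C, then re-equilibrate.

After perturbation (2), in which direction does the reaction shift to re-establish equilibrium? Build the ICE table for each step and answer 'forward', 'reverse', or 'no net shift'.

Q₀ = 1.7998e-04 vs Keq = 0.02139 ⇒ Q<K, forward
Step 1:
                   D          X          C          A
  I            3.099     0.6831     0.5397     0.1183
  C         -0.07535    -0.1507      0.226      0.226
  E            3.024     0.5324     0.7657     0.3443
  solve Keq expr → x = 0.07535; check Q = 0.02139
Then remove 0.726 M of D.
Step 2:
                   D          X          C          A
  I            2.298     0.5324     0.7657     0.3443
  C         0.005894    0.01179   -0.01768   -0.01768
  E            2.304     0.5442     0.7481     0.3267
  solve Keq expr → x = -0.005894; check Q = 0.02139
Then remove 0.2819 M of C.
Step 3:
                   D          X          C          A
  I            2.304     0.5442     0.4662     0.3267
  C         -0.02813   -0.05625    0.08438    0.08438
  E            2.275     0.4879     0.5505      0.411
  solve Keq expr → x = 0.02813; check Q = 0.02139

Direction: forward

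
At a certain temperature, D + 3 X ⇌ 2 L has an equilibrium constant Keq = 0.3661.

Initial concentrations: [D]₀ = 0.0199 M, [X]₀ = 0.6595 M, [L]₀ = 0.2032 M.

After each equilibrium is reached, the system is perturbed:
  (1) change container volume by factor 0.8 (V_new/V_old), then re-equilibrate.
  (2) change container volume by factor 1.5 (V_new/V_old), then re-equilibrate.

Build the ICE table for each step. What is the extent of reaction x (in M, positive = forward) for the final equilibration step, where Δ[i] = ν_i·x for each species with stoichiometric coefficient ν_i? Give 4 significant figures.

Q₀ = 7.234 vs Keq = 0.3661 ⇒ Q>K, reverse
Step 1:
                   D          X          L
  Initial     0.0199     0.6595     0.2032
  Change     0.04617     0.1385   -0.09233
  Equil      0.06607      0.798     0.1109
  solve Keq expr → x = -0.04617; check Q = 0.3661
Then change container volume by factor 0.8 (V_new/V_old).
Step 2:
                   D          X          L
  Initial    0.08258     0.9975     0.1386
  Change    -0.00909   -0.02727    0.01818
  Equil      0.07349     0.9702     0.1568
  solve Keq expr → x = 0.00909; check Q = 0.3661
Then change container volume by factor 1.5 (V_new/V_old).
Step 3:
                   D          X          L
  Initial      0.049     0.6468     0.1045
  Change     0.01083    0.03248   -0.02165
  Equil      0.05982     0.6793    0.08286
  solve Keq expr → x = -0.01083; check Q = 0.3661

x = -0.01083 M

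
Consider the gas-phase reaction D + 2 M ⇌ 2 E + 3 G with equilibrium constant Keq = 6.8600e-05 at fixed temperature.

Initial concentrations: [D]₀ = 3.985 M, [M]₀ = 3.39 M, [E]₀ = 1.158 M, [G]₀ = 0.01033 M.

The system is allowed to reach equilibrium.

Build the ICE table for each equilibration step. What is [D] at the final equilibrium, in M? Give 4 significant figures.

Q₀ = 3.2277e-08 vs Keq = 6.8600e-05 ⇒ Q<K, forward
Step 1:
                    D           M           E           G
  I             3.985        3.39       1.158     0.01033
  C          -0.03821    -0.07642     0.07642      0.1146
  E             3.947       3.314       1.234       0.125
  solve Keq expr → x = 0.03821; check Q = 6.8600e-05

[D]_eq = 3.947 M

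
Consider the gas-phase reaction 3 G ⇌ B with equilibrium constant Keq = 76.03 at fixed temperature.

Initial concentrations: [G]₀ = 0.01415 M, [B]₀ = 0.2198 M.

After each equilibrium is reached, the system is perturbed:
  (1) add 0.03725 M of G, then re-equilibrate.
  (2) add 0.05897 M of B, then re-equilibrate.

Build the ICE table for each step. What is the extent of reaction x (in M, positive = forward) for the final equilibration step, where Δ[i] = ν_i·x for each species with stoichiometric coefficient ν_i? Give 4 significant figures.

x = -0.00398 M

Q₀ = 7.7582e+04 vs Keq = 76.03 ⇒ Q>K, reverse
Step 1:
                   G          B
  Initial    0.01415     0.2198
  Change      0.1191   -0.03972
  Equil       0.1333     0.1801
  solve Keq expr → x = -0.03972; check Q = 76.03
Then add 0.03725 M of G.
Step 2:
                   G          B
  Initial     0.1705     0.1801
  Change    -0.03447    0.01149
  Equil       0.1361     0.1916
  solve Keq expr → x = 0.01149; check Q = 76.03
Then add 0.05897 M of B.
Step 3:
                   G          B
  Initial     0.1361     0.2505
  Change     0.01194   -0.00398
  Equil        0.148     0.2466
  solve Keq expr → x = -0.00398; check Q = 76.03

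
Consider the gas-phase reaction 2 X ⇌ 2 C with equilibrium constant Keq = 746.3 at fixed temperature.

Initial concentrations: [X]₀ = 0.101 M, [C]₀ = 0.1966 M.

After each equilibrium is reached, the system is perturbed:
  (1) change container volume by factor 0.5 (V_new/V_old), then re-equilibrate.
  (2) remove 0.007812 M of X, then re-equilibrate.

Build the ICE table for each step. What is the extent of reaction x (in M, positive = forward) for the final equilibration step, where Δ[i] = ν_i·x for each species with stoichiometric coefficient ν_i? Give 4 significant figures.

x = -0.003768 M

Q₀ = 3.789 vs Keq = 746.3 ⇒ Q<K, forward
Step 1:
                    X           C
  I             0.101      0.1966
  C          -0.09049     0.09049
  E           0.01051      0.2871
  solve Keq expr → x = 0.04525; check Q = 746.3
Then change container volume by factor 0.5 (V_new/V_old).
Step 2:
                    X           C
  I           0.02102      0.5742
  C                 0           0
  E           0.02102      0.5742
  solve Keq expr → x = 0; check Q = 746.3
Then remove 0.007812 M of X.
Step 3:
                    X           C
  I           0.01321      0.5742
  C          0.007536   -0.007536
  E           0.02074      0.5666
  solve Keq expr → x = -0.003768; check Q = 746.3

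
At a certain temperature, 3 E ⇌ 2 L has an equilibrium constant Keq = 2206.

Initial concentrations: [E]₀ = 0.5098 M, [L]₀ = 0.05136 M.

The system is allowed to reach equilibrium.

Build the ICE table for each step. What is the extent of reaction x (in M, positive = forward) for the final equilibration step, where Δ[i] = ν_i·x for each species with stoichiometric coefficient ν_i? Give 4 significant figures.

Q₀ = 0.01991 vs Keq = 2206 ⇒ Q<K, forward
Step 1:
                  E         L
  I          0.5098   0.05136
  C         -0.4706    0.3137
  E         0.03924    0.3651
  solve Keq expr → x = 0.1569; check Q = 2206

x = 0.1569 M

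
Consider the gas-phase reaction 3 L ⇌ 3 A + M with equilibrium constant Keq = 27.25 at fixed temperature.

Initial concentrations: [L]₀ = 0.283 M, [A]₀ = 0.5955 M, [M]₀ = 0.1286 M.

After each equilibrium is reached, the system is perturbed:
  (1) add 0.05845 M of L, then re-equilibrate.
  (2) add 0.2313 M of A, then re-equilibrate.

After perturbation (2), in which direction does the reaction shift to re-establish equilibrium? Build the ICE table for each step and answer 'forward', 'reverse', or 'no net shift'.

Q₀ = 1.198 vs Keq = 27.25 ⇒ Q<K, forward
Step 1:
                    L           A           M
  init          0.283      0.5955      0.1286
  Δ           -0.1449      0.1449      0.0483
  eq           0.1381      0.7404      0.1769
  solve Keq expr → x = 0.0483; check Q = 27.25
Then add 0.05845 M of L.
Step 2:
                    L           A           M
  init         0.1966      0.7404      0.1769
  Δ           -0.0458      0.0458     0.01527
  eq           0.1508      0.7862      0.1922
  solve Keq expr → x = 0.01527; check Q = 27.25
Then add 0.2313 M of A.
Step 3:
                    L           A           M
  init         0.1508       1.017      0.1922
  Δ           0.03404    -0.03404    -0.01135
  eq           0.1848      0.9834      0.1808
  solve Keq expr → x = -0.01135; check Q = 27.25

Direction: reverse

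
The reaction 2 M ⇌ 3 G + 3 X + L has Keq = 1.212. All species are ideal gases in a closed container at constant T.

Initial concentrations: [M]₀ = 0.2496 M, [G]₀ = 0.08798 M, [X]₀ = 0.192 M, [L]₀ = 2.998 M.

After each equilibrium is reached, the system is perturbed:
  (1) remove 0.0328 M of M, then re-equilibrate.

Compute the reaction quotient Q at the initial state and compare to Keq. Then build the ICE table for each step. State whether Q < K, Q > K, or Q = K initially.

Q₀ = 2.3195e-04; Q < K (proceeds forward)

Q₀ = 2.3195e-04 vs Keq = 1.212 ⇒ Q<K, forward
Step 1:
                    M           G           X           L
  init         0.2496     0.08798       0.192       2.998
  Δ           -0.1623      0.2434      0.2434     0.08113
  eq          0.08734      0.3314      0.4354       3.079
  solve Keq expr → x = 0.08113; check Q = 1.212
Then remove 0.0328 M of M.
Step 2:
                    M           G           X           L
  init        0.05454      0.3314      0.4354       3.079
  Δ           0.01654     -0.0248     -0.0248   -0.008268
  eq          0.07108      0.3066      0.4106       3.071
  solve Keq expr → x = -0.008268; check Q = 1.212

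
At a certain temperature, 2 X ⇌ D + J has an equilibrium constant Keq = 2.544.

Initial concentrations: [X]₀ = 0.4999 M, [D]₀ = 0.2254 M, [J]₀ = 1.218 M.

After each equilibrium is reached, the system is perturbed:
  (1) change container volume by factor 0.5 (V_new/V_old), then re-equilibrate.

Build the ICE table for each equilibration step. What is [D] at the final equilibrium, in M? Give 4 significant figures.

[D]_eq = 0.5717 M

Q₀ = 1.099 vs Keq = 2.544 ⇒ Q<K, forward
Step 1:
                  X         D         J
  I          0.4999    0.2254     1.218
  C         -0.1209   0.06045   0.06045
  E           0.379    0.2858     1.278
  solve Keq expr → x = 0.06045; check Q = 2.544
Then change container volume by factor 0.5 (V_new/V_old).
Step 2:
                  X         D         J
  I           0.758    0.5717     2.557
  C               0         0         0
  E           0.758    0.5717     2.557
  solve Keq expr → x = 0; check Q = 2.544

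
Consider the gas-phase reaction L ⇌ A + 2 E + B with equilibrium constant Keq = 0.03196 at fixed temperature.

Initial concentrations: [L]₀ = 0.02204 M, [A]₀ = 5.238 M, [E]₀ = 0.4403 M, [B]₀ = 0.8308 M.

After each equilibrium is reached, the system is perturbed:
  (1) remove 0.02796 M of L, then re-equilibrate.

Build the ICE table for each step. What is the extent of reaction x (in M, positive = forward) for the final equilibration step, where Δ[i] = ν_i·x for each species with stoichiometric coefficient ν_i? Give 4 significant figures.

x = -0.001435 M

Q₀ = 38.28 vs Keq = 0.03196 ⇒ Q>K, reverse
Step 1:
                    L           A           E           B
  I           0.02204       5.238      0.4403      0.8308
  C            0.1968     -0.1968     -0.3935     -0.1968
  E            0.2188       5.041     0.04677       0.634
  solve Keq expr → x = -0.1968; check Q = 0.03196
Then remove 0.02796 M of L.
Step 2:
                    L           A           E           B
  I            0.1908       5.041     0.04677       0.634
  C          0.001435   -0.001435   -0.002871   -0.001435
  E            0.1923        5.04      0.0439      0.6326
  solve Keq expr → x = -0.001435; check Q = 0.03196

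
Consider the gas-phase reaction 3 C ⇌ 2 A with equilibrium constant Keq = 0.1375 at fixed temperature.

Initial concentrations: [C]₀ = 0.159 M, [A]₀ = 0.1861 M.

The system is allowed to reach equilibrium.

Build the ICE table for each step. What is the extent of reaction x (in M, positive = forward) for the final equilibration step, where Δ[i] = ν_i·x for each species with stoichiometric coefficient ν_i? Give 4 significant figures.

Q₀ = 8.616 vs Keq = 0.1375 ⇒ Q>K, reverse
Step 1:
                  C         A
  Initial     0.159    0.1861
  Change     0.1728   -0.1152
  Equil      0.3318   0.07088
  solve Keq expr → x = -0.05761; check Q = 0.1375

x = -0.05761 M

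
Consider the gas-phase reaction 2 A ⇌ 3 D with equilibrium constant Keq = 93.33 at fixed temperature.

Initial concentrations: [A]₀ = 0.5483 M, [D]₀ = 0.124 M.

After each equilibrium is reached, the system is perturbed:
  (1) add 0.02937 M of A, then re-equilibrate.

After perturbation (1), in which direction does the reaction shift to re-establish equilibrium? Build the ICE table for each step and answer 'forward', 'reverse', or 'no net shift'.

Direction: forward

Q₀ = 0.006342 vs Keq = 93.33 ⇒ Q<K, forward
Step 1:
                    A           D
  I            0.5483       0.124
  C           -0.4701      0.7052
  E           0.07816      0.8292
  solve Keq expr → x = 0.2351; check Q = 93.33
Then add 0.02937 M of A.
Step 2:
                    A           D
  I            0.1075      0.8292
  C          -0.02419     0.03628
  E           0.08335      0.8655
  solve Keq expr → x = 0.01209; check Q = 93.33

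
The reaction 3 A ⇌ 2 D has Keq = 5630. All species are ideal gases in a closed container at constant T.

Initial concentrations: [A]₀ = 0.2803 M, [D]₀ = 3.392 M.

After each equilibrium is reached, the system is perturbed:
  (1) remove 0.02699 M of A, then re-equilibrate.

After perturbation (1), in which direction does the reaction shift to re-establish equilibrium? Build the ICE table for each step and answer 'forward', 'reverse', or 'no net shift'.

Direction: reverse

Q₀ = 522.4 vs Keq = 5630 ⇒ Q<K, forward
Step 1:
                   A          D
  Initial     0.2803      3.392
  Change     -0.1509     0.1006
  Equil       0.1294      3.493
  solve Keq expr → x = 0.0503; check Q = 5630
Then remove 0.02699 M of A.
Step 2:
                   A          D
  Initial     0.1024      3.493
  Change     0.02655    -0.0177
  Equil        0.129      3.475
  solve Keq expr → x = -0.008851; check Q = 5630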